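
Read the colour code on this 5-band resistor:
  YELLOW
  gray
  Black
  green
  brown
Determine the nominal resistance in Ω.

Yellow → 4 (first significant figure)
Grey → 8 (second significant figure)
Black → 0 (third significant figure)
Green → ×10^5 multiplier
480 × 100000 = 48000000 Ω

48000000 Ω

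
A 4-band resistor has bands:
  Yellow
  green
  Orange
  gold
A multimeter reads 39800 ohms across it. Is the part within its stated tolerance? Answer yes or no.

Yellow → 4 (first significant figure)
Green → 5 (second significant figure)
Orange → ×10^3 multiplier
Gold → ±5% tolerance
45 × 1000 = 45000 Ω
Allowed range: 42750 Ω to 47250 Ω.
39800 ohms lies outside that range.

no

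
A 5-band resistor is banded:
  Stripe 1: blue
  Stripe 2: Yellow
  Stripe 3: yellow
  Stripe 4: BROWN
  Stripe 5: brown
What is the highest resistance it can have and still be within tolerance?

6504.4 Ω

Blue → 6 (first significant figure)
Yellow → 4 (second significant figure)
Yellow → 4 (third significant figure)
Brown → ×10 multiplier
Brown → ±1% tolerance
644 × 10 = 6440 Ω
Highest = 6440 × (1 + 1/100) = 6504.4 Ω.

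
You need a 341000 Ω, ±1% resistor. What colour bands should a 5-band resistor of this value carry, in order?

orange, yellow, brown, orange, brown

341000 Ω = 341 × 10^3.
3 → orange
4 → yellow
1 → brown
Multiplier 10^3 → orange.
±1% tolerance → brown.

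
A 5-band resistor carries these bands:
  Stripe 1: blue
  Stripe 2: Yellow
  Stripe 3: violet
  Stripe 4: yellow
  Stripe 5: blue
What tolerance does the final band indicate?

The last band, blue, is the tolerance band.
Blue corresponds to ±0.25%.

±0.25%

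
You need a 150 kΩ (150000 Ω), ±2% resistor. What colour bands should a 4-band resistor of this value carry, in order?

150000 Ω = 15 × 10^4.
1 → brown
5 → green
Multiplier 10^4 → yellow.
±2% tolerance → red.

brown, green, yellow, red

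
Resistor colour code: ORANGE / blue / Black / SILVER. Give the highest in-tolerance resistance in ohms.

Orange → 3 (first significant figure)
Blue → 6 (second significant figure)
Black → ×1 multiplier
Silver → ±10% tolerance
36 × 1 = 36 Ω
Highest = 36 × (1 + 10/100) = 39.6 Ω.

39.6 Ω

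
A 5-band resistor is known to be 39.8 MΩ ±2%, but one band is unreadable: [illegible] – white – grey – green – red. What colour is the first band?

orange

39800000 Ω = 398 × 10^5.
The first band gives digit 3 of the significand, and 3 is orange.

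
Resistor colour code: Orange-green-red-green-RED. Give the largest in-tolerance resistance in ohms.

Orange → 3 (first significant figure)
Green → 5 (second significant figure)
Red → 2 (third significant figure)
Green → ×10^5 multiplier
Red → ±2% tolerance
352 × 100000 = 35200000 Ω
Largest = 35200000 × (1 + 2/100) = 35904000 Ω.

35904000 Ω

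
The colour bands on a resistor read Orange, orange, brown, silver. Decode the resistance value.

Orange → 3 (first significant figure)
Orange → 3 (second significant figure)
Brown → ×10 multiplier
33 × 10 = 330 Ω

330 Ω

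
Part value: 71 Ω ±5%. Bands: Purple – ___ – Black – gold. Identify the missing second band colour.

brown

71 Ω = 71 × 10^0.
The second band gives digit 1 of the significand, and 1 is brown.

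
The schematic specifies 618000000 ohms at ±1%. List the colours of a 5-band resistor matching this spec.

618000000 Ω = 618 × 10^6.
6 → blue
1 → brown
8 → grey
Multiplier 10^6 → blue.
±1% tolerance → brown.

blue, brown, grey, blue, brown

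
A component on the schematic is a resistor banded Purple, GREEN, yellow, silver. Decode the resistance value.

750000 Ω

Violet → 7 (first significant figure)
Green → 5 (second significant figure)
Yellow → ×10^4 multiplier
75 × 10000 = 750000 Ω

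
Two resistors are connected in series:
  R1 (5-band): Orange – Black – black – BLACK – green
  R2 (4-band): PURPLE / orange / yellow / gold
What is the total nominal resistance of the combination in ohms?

730300 Ω

R1: orange, black, black → 300; black ×1 → 300 Ω.
R2: violet, orange → 73; yellow ×10^4 → 730000 Ω.
Series: 300 + 730000 = 730300 Ω.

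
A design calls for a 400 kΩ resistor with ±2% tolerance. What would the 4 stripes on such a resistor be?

yellow, black, yellow, red

400000 Ω = 40 × 10^4.
4 → yellow
0 → black
Multiplier 10^4 → yellow.
±2% tolerance → red.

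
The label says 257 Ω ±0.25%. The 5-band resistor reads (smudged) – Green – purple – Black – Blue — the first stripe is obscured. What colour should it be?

red

257 Ω = 257 × 10^0.
The first band gives digit 2 of the significand, and 2 is red.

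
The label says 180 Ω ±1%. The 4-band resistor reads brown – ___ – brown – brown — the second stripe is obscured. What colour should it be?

grey

180 Ω = 18 × 10^1.
The second band gives digit 8 of the significand, and 8 is grey.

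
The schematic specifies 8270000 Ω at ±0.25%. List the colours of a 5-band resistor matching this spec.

8270000 Ω = 827 × 10^4.
8 → grey
2 → red
7 → violet
Multiplier 10^4 → yellow.
±0.25% tolerance → blue.

grey, red, violet, yellow, blue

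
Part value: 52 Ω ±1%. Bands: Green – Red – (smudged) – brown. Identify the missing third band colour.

52 Ω = 52 × 10^0.
The third band is the multiplier, 10^0, which is black.

black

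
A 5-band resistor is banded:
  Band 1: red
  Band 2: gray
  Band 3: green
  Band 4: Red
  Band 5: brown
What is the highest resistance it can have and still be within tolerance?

28785 Ω

Red → 2 (first significant figure)
Grey → 8 (second significant figure)
Green → 5 (third significant figure)
Red → ×10^2 multiplier
Brown → ±1% tolerance
285 × 100 = 28500 Ω
Highest = 28500 × (1 + 1/100) = 28785 Ω.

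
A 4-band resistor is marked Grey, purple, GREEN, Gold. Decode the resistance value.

8700000 Ω

Grey → 8 (first significant figure)
Violet → 7 (second significant figure)
Green → ×10^5 multiplier
87 × 100000 = 8700000 Ω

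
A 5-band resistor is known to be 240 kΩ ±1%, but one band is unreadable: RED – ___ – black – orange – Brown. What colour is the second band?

240000 Ω = 240 × 10^3.
The second band gives digit 4 of the significand, and 4 is yellow.

yellow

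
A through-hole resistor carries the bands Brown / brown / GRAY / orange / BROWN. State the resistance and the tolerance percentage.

Brown → 1 (first significant figure)
Brown → 1 (second significant figure)
Grey → 8 (third significant figure)
Orange → ×10^3 multiplier
Brown → ±1% tolerance
118 × 1000 = 118000 Ω

118000 Ω ±1%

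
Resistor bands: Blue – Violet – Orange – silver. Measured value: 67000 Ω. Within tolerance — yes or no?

Blue → 6 (first significant figure)
Violet → 7 (second significant figure)
Orange → ×10^3 multiplier
Silver → ±10% tolerance
67 × 1000 = 67000 Ω
Allowed range: 60300 Ω to 73700 Ω.
67000 Ω lies inside that range.

yes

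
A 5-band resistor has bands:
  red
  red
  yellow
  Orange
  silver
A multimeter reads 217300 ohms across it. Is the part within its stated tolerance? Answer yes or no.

Red → 2 (first significant figure)
Red → 2 (second significant figure)
Yellow → 4 (third significant figure)
Orange → ×10^3 multiplier
Silver → ±10% tolerance
224 × 1000 = 224000 Ω
Allowed range: 201600 Ω to 246400 Ω.
217300 ohms lies inside that range.

yes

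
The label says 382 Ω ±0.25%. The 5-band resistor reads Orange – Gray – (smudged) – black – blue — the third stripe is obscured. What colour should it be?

red

382 Ω = 382 × 10^0.
The third band gives digit 2 of the significand, and 2 is red.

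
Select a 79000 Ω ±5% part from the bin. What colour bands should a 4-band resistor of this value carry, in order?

violet, white, orange, gold

79000 Ω = 79 × 10^3.
7 → violet
9 → white
Multiplier 10^3 → orange.
±5% tolerance → gold.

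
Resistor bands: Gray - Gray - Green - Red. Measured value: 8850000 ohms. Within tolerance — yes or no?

yes

Grey → 8 (first significant figure)
Grey → 8 (second significant figure)
Green → ×10^5 multiplier
Red → ±2% tolerance
88 × 100000 = 8800000 Ω
Allowed range: 8624000 Ω to 8976000 Ω.
8850000 ohms lies inside that range.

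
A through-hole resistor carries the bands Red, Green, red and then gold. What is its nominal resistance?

2500 Ω

Red → 2 (first significant figure)
Green → 5 (second significant figure)
Red → ×10^2 multiplier
25 × 100 = 2500 Ω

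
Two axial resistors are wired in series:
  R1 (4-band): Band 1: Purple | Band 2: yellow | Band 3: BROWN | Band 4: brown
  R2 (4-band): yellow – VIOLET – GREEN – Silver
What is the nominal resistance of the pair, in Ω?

R1: violet, yellow → 74; brown ×10 → 740 Ω.
R2: yellow, violet → 47; green ×10^5 → 4700000 Ω.
Series: 740 + 4700000 = 4700740 Ω.

4700740 Ω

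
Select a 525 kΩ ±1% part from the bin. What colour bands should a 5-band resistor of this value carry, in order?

green, red, green, orange, brown

525000 Ω = 525 × 10^3.
5 → green
2 → red
5 → green
Multiplier 10^3 → orange.
±1% tolerance → brown.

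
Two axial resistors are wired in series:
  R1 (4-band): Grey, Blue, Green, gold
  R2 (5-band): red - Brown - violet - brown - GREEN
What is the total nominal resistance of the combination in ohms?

8602170 Ω

R1: grey, blue → 86; green ×10^5 → 8600000 Ω.
R2: red, brown, violet → 217; brown ×10 → 2170 Ω.
Series: 8600000 + 2170 = 8602170 Ω.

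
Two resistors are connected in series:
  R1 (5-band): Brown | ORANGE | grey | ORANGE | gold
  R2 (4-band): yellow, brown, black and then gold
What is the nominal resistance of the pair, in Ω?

138041 Ω

R1: brown, orange, grey → 138; orange ×10^3 → 138000 Ω.
R2: yellow, brown → 41; black ×1 → 41 Ω.
Series: 138000 + 41 = 138041 Ω.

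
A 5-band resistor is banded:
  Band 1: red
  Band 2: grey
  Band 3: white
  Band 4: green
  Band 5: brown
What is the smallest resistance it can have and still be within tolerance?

28611000 Ω

Red → 2 (first significant figure)
Grey → 8 (second significant figure)
White → 9 (third significant figure)
Green → ×10^5 multiplier
Brown → ±1% tolerance
289 × 100000 = 28900000 Ω
Smallest = 28900000 × (1 − 1/100) = 28611000 Ω.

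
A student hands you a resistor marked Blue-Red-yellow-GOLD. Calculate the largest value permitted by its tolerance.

Blue → 6 (first significant figure)
Red → 2 (second significant figure)
Yellow → ×10^4 multiplier
Gold → ±5% tolerance
62 × 10000 = 620000 Ω
Largest = 620000 × (1 + 5/100) = 651000 Ω.

651000 Ω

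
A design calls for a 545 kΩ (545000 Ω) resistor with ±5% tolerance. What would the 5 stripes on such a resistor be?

545000 Ω = 545 × 10^3.
5 → green
4 → yellow
5 → green
Multiplier 10^3 → orange.
±5% tolerance → gold.

green, yellow, green, orange, gold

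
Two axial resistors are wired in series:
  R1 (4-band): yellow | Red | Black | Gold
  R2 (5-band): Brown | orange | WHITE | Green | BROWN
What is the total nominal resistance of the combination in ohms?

13900042 Ω

R1: yellow, red → 42; black ×1 → 42 Ω.
R2: brown, orange, white → 139; green ×10^5 → 13900000 Ω.
Series: 42 + 13900000 = 13900042 Ω.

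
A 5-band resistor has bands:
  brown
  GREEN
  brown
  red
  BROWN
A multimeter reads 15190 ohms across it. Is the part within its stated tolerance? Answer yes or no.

yes

Brown → 1 (first significant figure)
Green → 5 (second significant figure)
Brown → 1 (third significant figure)
Red → ×10^2 multiplier
Brown → ±1% tolerance
151 × 100 = 15100 Ω
Allowed range: 14949 Ω to 15251 Ω.
15190 ohms lies inside that range.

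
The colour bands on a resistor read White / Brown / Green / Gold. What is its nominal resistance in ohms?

9100000 Ω

White → 9 (first significant figure)
Brown → 1 (second significant figure)
Green → ×10^5 multiplier
91 × 100000 = 9100000 Ω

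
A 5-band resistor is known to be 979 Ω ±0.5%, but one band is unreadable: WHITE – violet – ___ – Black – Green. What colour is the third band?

979 Ω = 979 × 10^0.
The third band gives digit 9 of the significand, and 9 is white.

white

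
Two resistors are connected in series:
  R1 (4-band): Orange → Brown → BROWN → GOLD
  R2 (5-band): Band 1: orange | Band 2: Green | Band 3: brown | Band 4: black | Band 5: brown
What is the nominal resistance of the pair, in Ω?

661 Ω

R1: orange, brown → 31; brown ×10 → 310 Ω.
R2: orange, green, brown → 351; black ×1 → 351 Ω.
Series: 310 + 351 = 661 Ω.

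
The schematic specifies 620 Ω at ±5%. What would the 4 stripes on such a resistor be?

620 Ω = 62 × 10^1.
6 → blue
2 → red
Multiplier 10^1 → brown.
±5% tolerance → gold.

blue, red, brown, gold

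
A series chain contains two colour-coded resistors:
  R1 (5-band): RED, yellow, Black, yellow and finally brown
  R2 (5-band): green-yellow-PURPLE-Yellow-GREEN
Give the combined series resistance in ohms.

R1: red, yellow, black → 240; yellow ×10^4 → 2400000 Ω.
R2: green, yellow, violet → 547; yellow ×10^4 → 5470000 Ω.
Series: 2400000 + 5470000 = 7870000 Ω.

7870000 Ω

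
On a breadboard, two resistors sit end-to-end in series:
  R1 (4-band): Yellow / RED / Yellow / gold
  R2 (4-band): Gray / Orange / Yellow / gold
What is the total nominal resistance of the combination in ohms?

1250000 Ω

R1: yellow, red → 42; yellow ×10^4 → 420000 Ω.
R2: grey, orange → 83; yellow ×10^4 → 830000 Ω.
Series: 420000 + 830000 = 1250000 Ω.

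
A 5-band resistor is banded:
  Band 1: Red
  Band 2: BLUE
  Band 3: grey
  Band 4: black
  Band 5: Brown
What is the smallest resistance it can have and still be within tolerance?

265.32 Ω

Red → 2 (first significant figure)
Blue → 6 (second significant figure)
Grey → 8 (third significant figure)
Black → ×1 multiplier
Brown → ±1% tolerance
268 × 1 = 268 Ω
Smallest = 268 × (1 − 1/100) = 265.32 Ω.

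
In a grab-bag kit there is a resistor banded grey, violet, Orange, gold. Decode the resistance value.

Grey → 8 (first significant figure)
Violet → 7 (second significant figure)
Orange → ×10^3 multiplier
87 × 1000 = 87000 Ω

87000 Ω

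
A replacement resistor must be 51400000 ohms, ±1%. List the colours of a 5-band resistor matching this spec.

green, brown, yellow, green, brown

51400000 Ω = 514 × 10^5.
5 → green
1 → brown
4 → yellow
Multiplier 10^5 → green.
±1% tolerance → brown.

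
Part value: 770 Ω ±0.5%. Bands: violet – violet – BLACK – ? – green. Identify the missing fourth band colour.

770 Ω = 770 × 10^0.
The fourth band is the multiplier, 10^0, which is black.

black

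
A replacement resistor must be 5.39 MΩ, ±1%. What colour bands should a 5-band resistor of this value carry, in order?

green, orange, white, yellow, brown

5390000 Ω = 539 × 10^4.
5 → green
3 → orange
9 → white
Multiplier 10^4 → yellow.
±1% tolerance → brown.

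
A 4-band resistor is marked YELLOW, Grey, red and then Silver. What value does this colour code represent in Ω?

Yellow → 4 (first significant figure)
Grey → 8 (second significant figure)
Red → ×10^2 multiplier
48 × 100 = 4800 Ω

4800 Ω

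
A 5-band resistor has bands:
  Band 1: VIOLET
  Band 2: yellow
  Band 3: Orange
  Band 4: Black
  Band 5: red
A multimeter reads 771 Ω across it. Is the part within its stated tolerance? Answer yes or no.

no

Violet → 7 (first significant figure)
Yellow → 4 (second significant figure)
Orange → 3 (third significant figure)
Black → ×1 multiplier
Red → ±2% tolerance
743 × 1 = 743 Ω
Allowed range: 728.14 Ω to 757.86 Ω.
771 Ω lies outside that range.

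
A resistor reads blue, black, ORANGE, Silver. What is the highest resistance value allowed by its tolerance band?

Blue → 6 (first significant figure)
Black → 0 (second significant figure)
Orange → ×10^3 multiplier
Silver → ±10% tolerance
60 × 1000 = 60000 Ω
Highest = 60000 × (1 + 10/100) = 66000 Ω.

66000 Ω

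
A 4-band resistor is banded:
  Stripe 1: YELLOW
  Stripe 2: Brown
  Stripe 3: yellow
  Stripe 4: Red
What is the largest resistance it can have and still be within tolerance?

418200 Ω

Yellow → 4 (first significant figure)
Brown → 1 (second significant figure)
Yellow → ×10^4 multiplier
Red → ±2% tolerance
41 × 10000 = 410000 Ω
Largest = 410000 × (1 + 2/100) = 418200 Ω.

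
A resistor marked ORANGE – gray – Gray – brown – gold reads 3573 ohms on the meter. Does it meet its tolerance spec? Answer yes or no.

Orange → 3 (first significant figure)
Grey → 8 (second significant figure)
Grey → 8 (third significant figure)
Brown → ×10 multiplier
Gold → ±5% tolerance
388 × 10 = 3880 Ω
Allowed range: 3686 Ω to 4074 Ω.
3573 ohms lies outside that range.

no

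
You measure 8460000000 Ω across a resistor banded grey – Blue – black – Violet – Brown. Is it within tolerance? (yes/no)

Grey → 8 (first significant figure)
Blue → 6 (second significant figure)
Black → 0 (third significant figure)
Violet → ×10^7 multiplier
Brown → ±1% tolerance
860 × 10000000 = 8600000000 Ω
Allowed range: 8514000000 Ω to 8686000000 Ω.
8460000000 Ω lies outside that range.

no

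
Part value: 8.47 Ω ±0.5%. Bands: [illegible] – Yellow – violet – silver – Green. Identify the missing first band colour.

8.47 Ω = 847 × 10^-2.
The first band gives digit 8 of the significand, and 8 is grey.

grey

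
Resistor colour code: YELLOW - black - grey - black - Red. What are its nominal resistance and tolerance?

Yellow → 4 (first significant figure)
Black → 0 (second significant figure)
Grey → 8 (third significant figure)
Black → ×1 multiplier
Red → ±2% tolerance
408 × 1 = 408 Ω

408 Ω ±2%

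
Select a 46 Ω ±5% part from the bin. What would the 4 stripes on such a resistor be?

46 Ω = 46 × 10^0.
4 → yellow
6 → blue
Multiplier 10^0 → black.
±5% tolerance → gold.

yellow, blue, black, gold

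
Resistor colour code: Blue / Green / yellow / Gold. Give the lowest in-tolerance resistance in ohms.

Blue → 6 (first significant figure)
Green → 5 (second significant figure)
Yellow → ×10^4 multiplier
Gold → ±5% tolerance
65 × 10000 = 650000 Ω
Lowest = 650000 × (1 − 5/100) = 617500 Ω.

617500 Ω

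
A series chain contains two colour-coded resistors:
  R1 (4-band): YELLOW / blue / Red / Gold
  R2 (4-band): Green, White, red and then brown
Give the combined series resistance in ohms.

R1: yellow, blue → 46; red ×10^2 → 4600 Ω.
R2: green, white → 59; red ×10^2 → 5900 Ω.
Series: 4600 + 5900 = 10500 Ω.

10500 Ω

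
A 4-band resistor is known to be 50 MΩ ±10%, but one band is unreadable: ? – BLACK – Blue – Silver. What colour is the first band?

50000000 Ω = 50 × 10^6.
The first band gives digit 5 of the significand, and 5 is green.

green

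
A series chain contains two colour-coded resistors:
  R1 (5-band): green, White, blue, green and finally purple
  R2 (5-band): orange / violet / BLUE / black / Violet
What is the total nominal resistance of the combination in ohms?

R1: green, white, blue → 596; green ×10^5 → 59600000 Ω.
R2: orange, violet, blue → 376; black ×1 → 376 Ω.
Series: 59600000 + 376 = 59600376 Ω.

59600376 Ω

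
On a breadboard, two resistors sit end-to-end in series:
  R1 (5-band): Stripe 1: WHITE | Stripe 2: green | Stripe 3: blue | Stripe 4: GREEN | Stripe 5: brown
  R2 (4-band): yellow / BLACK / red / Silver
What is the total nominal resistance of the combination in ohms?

95604000 Ω

R1: white, green, blue → 956; green ×10^5 → 95600000 Ω.
R2: yellow, black → 40; red ×10^2 → 4000 Ω.
Series: 95600000 + 4000 = 95604000 Ω.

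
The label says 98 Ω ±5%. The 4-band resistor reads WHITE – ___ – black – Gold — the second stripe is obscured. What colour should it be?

grey

98 Ω = 98 × 10^0.
The second band gives digit 8 of the significand, and 8 is grey.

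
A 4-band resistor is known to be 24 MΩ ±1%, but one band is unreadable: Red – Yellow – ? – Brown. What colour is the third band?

24000000 Ω = 24 × 10^6.
The third band is the multiplier, 10^6, which is blue.

blue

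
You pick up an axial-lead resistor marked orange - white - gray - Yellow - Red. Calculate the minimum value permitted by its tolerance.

Orange → 3 (first significant figure)
White → 9 (second significant figure)
Grey → 8 (third significant figure)
Yellow → ×10^4 multiplier
Red → ±2% tolerance
398 × 10000 = 3980000 Ω
Minimum = 3980000 × (1 − 2/100) = 3900400 Ω.

3900400 Ω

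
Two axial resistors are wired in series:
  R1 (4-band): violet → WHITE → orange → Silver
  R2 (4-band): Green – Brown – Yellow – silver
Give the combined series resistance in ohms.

589000 Ω

R1: violet, white → 79; orange ×10^3 → 79000 Ω.
R2: green, brown → 51; yellow ×10^4 → 510000 Ω.
Series: 79000 + 510000 = 589000 Ω.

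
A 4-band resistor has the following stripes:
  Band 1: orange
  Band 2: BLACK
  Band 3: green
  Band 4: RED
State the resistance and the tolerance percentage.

Orange → 3 (first significant figure)
Black → 0 (second significant figure)
Green → ×10^5 multiplier
Red → ±2% tolerance
30 × 100000 = 3000000 Ω

3000000 Ω ±2%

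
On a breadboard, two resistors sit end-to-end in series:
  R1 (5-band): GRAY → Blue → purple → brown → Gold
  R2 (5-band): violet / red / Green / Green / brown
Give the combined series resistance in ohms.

R1: grey, blue, violet → 867; brown ×10 → 8670 Ω.
R2: violet, red, green → 725; green ×10^5 → 72500000 Ω.
Series: 8670 + 72500000 = 72508670 Ω.

72508670 Ω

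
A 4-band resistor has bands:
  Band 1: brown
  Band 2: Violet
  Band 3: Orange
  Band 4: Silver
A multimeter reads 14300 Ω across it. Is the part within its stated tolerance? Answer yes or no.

no

Brown → 1 (first significant figure)
Violet → 7 (second significant figure)
Orange → ×10^3 multiplier
Silver → ±10% tolerance
17 × 1000 = 17000 Ω
Allowed range: 15300 Ω to 18700 Ω.
14300 Ω lies outside that range.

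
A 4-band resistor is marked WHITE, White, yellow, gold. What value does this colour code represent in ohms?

990000 Ω

White → 9 (first significant figure)
White → 9 (second significant figure)
Yellow → ×10^4 multiplier
99 × 10000 = 990000 Ω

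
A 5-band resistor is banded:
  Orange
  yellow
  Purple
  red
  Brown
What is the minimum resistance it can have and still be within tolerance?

Orange → 3 (first significant figure)
Yellow → 4 (second significant figure)
Violet → 7 (third significant figure)
Red → ×10^2 multiplier
Brown → ±1% tolerance
347 × 100 = 34700 Ω
Minimum = 34700 × (1 − 1/100) = 34353 Ω.

34353 Ω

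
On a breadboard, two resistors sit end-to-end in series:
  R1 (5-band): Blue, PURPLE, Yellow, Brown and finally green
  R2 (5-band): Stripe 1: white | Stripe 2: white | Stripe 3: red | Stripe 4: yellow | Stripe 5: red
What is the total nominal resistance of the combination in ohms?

R1: blue, violet, yellow → 674; brown ×10 → 6740 Ω.
R2: white, white, red → 992; yellow ×10^4 → 9920000 Ω.
Series: 6740 + 9920000 = 9926740 Ω.

9926740 Ω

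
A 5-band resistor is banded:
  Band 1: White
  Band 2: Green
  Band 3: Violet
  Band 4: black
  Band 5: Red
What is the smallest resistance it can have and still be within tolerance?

937.86 Ω

White → 9 (first significant figure)
Green → 5 (second significant figure)
Violet → 7 (third significant figure)
Black → ×1 multiplier
Red → ±2% tolerance
957 × 1 = 957 Ω
Smallest = 957 × (1 − 2/100) = 937.86 Ω.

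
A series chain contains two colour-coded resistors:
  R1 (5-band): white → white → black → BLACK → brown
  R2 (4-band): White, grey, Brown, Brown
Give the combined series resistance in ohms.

R1: white, white, black → 990; black ×1 → 990 Ω.
R2: white, grey → 98; brown ×10 → 980 Ω.
Series: 990 + 980 = 1970 Ω.

1970 Ω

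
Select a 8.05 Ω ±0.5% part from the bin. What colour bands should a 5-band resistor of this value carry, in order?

grey, black, green, silver, green

8.05 Ω = 805 × 10^-2.
8 → grey
0 → black
5 → green
Multiplier 10^-2 → silver.
±0.5% tolerance → green.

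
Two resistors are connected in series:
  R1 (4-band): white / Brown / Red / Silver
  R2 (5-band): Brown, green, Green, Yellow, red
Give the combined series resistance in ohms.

1559100 Ω

R1: white, brown → 91; red ×10^2 → 9100 Ω.
R2: brown, green, green → 155; yellow ×10^4 → 1550000 Ω.
Series: 9100 + 1550000 = 1559100 Ω.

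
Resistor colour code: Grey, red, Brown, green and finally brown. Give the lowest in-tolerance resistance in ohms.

81279000 Ω

Grey → 8 (first significant figure)
Red → 2 (second significant figure)
Brown → 1 (third significant figure)
Green → ×10^5 multiplier
Brown → ±1% tolerance
821 × 100000 = 82100000 Ω
Lowest = 82100000 × (1 − 1/100) = 81279000 Ω.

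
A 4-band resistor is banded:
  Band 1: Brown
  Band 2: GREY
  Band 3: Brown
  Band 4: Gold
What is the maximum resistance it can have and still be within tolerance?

189 Ω

Brown → 1 (first significant figure)
Grey → 8 (second significant figure)
Brown → ×10 multiplier
Gold → ±5% tolerance
18 × 10 = 180 Ω
Maximum = 180 × (1 + 5/100) = 189 Ω.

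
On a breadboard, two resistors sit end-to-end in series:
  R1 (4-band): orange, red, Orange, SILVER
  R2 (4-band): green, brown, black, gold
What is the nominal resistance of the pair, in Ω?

R1: orange, red → 32; orange ×10^3 → 32000 Ω.
R2: green, brown → 51; black ×1 → 51 Ω.
Series: 32000 + 51 = 32051 Ω.

32051 Ω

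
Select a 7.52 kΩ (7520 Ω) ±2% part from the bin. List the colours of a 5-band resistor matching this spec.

violet, green, red, brown, red

7520 Ω = 752 × 10^1.
7 → violet
5 → green
2 → red
Multiplier 10^1 → brown.
±2% tolerance → red.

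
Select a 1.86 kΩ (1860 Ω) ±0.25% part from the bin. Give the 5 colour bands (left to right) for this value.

1860 Ω = 186 × 10^1.
1 → brown
8 → grey
6 → blue
Multiplier 10^1 → brown.
±0.25% tolerance → blue.

brown, grey, blue, brown, blue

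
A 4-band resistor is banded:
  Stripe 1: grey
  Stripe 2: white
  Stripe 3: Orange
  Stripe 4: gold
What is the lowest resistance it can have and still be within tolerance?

84550 Ω

Grey → 8 (first significant figure)
White → 9 (second significant figure)
Orange → ×10^3 multiplier
Gold → ±5% tolerance
89 × 1000 = 89000 Ω
Lowest = 89000 × (1 − 5/100) = 84550 Ω.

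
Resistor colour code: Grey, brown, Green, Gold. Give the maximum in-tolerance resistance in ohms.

Grey → 8 (first significant figure)
Brown → 1 (second significant figure)
Green → ×10^5 multiplier
Gold → ±5% tolerance
81 × 100000 = 8100000 Ω
Maximum = 8100000 × (1 + 5/100) = 8505000 Ω.

8505000 Ω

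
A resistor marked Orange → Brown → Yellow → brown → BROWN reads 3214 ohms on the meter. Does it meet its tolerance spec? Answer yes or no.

no

Orange → 3 (first significant figure)
Brown → 1 (second significant figure)
Yellow → 4 (third significant figure)
Brown → ×10 multiplier
Brown → ±1% tolerance
314 × 10 = 3140 Ω
Allowed range: 3108.6 Ω to 3171.4 Ω.
3214 ohms lies outside that range.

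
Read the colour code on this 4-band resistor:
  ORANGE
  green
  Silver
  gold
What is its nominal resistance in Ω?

Orange → 3 (first significant figure)
Green → 5 (second significant figure)
Silver → ×0.01 multiplier
35 × 0.01 = 0.35 Ω

0.35 Ω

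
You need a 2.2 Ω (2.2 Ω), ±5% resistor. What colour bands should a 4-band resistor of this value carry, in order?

red, red, gold, gold

2.2 Ω = 22 × 10^-1.
2 → red
2 → red
Multiplier 10^-1 → gold.
±5% tolerance → gold.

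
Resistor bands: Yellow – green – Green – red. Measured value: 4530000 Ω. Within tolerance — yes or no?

Yellow → 4 (first significant figure)
Green → 5 (second significant figure)
Green → ×10^5 multiplier
Red → ±2% tolerance
45 × 100000 = 4500000 Ω
Allowed range: 4410000 Ω to 4590000 Ω.
4530000 Ω lies inside that range.

yes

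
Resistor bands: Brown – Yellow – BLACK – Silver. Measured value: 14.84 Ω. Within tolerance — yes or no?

Brown → 1 (first significant figure)
Yellow → 4 (second significant figure)
Black → ×1 multiplier
Silver → ±10% tolerance
14 × 1 = 14 Ω
Allowed range: 12.6 Ω to 15.4 Ω.
14.84 Ω lies inside that range.

yes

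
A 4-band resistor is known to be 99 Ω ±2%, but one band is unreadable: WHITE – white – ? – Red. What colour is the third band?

99 Ω = 99 × 10^0.
The third band is the multiplier, 10^0, which is black.

black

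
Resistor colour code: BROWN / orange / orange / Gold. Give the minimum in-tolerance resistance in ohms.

12350 Ω

Brown → 1 (first significant figure)
Orange → 3 (second significant figure)
Orange → ×10^3 multiplier
Gold → ±5% tolerance
13 × 1000 = 13000 Ω
Minimum = 13000 × (1 − 5/100) = 12350 Ω.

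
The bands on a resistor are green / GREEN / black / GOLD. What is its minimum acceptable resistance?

52.25 Ω

Green → 5 (first significant figure)
Green → 5 (second significant figure)
Black → ×1 multiplier
Gold → ±5% tolerance
55 × 1 = 55 Ω
Minimum = 55 × (1 − 5/100) = 52.25 Ω.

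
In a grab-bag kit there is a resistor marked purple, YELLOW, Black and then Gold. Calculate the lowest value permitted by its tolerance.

70.3 Ω

Violet → 7 (first significant figure)
Yellow → 4 (second significant figure)
Black → ×1 multiplier
Gold → ±5% tolerance
74 × 1 = 74 Ω
Lowest = 74 × (1 − 5/100) = 70.3 Ω.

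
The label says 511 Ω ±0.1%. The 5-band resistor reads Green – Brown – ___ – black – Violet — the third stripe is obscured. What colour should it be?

511 Ω = 511 × 10^0.
The third band gives digit 1 of the significand, and 1 is brown.

brown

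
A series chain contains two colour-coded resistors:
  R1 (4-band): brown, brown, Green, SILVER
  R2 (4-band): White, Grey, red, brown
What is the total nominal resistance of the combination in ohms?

R1: brown, brown → 11; green ×10^5 → 1100000 Ω.
R2: white, grey → 98; red ×10^2 → 9800 Ω.
Series: 1100000 + 9800 = 1109800 Ω.

1109800 Ω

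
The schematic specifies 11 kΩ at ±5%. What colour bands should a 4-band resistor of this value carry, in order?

11000 Ω = 11 × 10^3.
1 → brown
1 → brown
Multiplier 10^3 → orange.
±5% tolerance → gold.

brown, brown, orange, gold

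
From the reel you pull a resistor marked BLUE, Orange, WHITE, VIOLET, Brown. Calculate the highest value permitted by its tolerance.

6453900000 Ω

Blue → 6 (first significant figure)
Orange → 3 (second significant figure)
White → 9 (third significant figure)
Violet → ×10^7 multiplier
Brown → ±1% tolerance
639 × 10000000 = 6390000000 Ω
Highest = 6390000000 × (1 + 1/100) = 6453900000 Ω.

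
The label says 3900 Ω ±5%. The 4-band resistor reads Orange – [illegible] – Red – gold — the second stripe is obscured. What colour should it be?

white

3900 Ω = 39 × 10^2.
The second band gives digit 9 of the significand, and 9 is white.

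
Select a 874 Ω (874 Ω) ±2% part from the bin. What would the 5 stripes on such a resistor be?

grey, violet, yellow, black, red

874 Ω = 874 × 10^0.
8 → grey
7 → violet
4 → yellow
Multiplier 10^0 → black.
±2% tolerance → red.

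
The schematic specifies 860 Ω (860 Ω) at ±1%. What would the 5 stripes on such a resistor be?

860 Ω = 860 × 10^0.
8 → grey
6 → blue
0 → black
Multiplier 10^0 → black.
±1% tolerance → brown.

grey, blue, black, black, brown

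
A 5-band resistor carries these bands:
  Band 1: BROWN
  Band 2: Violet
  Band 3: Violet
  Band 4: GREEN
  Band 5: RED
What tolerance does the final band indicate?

±2%

The last band, red, is the tolerance band.
Red corresponds to ±2%.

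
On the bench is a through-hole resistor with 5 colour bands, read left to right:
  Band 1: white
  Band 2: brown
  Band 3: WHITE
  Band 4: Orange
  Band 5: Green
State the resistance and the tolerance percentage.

919000 Ω ±0.5%

White → 9 (first significant figure)
Brown → 1 (second significant figure)
White → 9 (third significant figure)
Orange → ×10^3 multiplier
Green → ±0.5% tolerance
919 × 1000 = 919000 Ω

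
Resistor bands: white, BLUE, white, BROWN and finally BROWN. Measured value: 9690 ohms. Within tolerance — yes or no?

White → 9 (first significant figure)
Blue → 6 (second significant figure)
White → 9 (third significant figure)
Brown → ×10 multiplier
Brown → ±1% tolerance
969 × 10 = 9690 Ω
Allowed range: 9593.1 Ω to 9786.9 Ω.
9690 ohms lies inside that range.

yes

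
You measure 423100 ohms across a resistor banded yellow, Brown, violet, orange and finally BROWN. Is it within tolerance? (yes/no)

no

Yellow → 4 (first significant figure)
Brown → 1 (second significant figure)
Violet → 7 (third significant figure)
Orange → ×10^3 multiplier
Brown → ±1% tolerance
417 × 1000 = 417000 Ω
Allowed range: 412830 Ω to 421170 Ω.
423100 ohms lies outside that range.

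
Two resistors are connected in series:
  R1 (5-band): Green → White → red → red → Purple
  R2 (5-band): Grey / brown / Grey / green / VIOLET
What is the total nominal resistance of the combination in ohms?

R1: green, white, red → 592; red ×10^2 → 59200 Ω.
R2: grey, brown, grey → 818; green ×10^5 → 81800000 Ω.
Series: 59200 + 81800000 = 81859200 Ω.

81859200 Ω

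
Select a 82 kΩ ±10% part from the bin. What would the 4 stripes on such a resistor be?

grey, red, orange, silver

82000 Ω = 82 × 10^3.
8 → grey
2 → red
Multiplier 10^3 → orange.
±10% tolerance → silver.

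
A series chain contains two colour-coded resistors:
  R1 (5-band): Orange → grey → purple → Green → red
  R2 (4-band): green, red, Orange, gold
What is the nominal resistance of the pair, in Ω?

38752000 Ω

R1: orange, grey, violet → 387; green ×10^5 → 38700000 Ω.
R2: green, red → 52; orange ×10^3 → 52000 Ω.
Series: 38700000 + 52000 = 38752000 Ω.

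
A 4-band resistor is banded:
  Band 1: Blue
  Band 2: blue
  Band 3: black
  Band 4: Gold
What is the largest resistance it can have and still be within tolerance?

Blue → 6 (first significant figure)
Blue → 6 (second significant figure)
Black → ×1 multiplier
Gold → ±5% tolerance
66 × 1 = 66 Ω
Largest = 66 × (1 + 5/100) = 69.3 Ω.

69.3 Ω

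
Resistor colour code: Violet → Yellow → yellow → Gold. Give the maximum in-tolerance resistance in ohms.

777000 Ω

Violet → 7 (first significant figure)
Yellow → 4 (second significant figure)
Yellow → ×10^4 multiplier
Gold → ±5% tolerance
74 × 10000 = 740000 Ω
Maximum = 740000 × (1 + 5/100) = 777000 Ω.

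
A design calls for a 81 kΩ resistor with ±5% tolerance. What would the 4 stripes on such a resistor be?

grey, brown, orange, gold

81000 Ω = 81 × 10^3.
8 → grey
1 → brown
Multiplier 10^3 → orange.
±5% tolerance → gold.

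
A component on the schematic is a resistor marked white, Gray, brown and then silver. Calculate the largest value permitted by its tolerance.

1078 Ω

White → 9 (first significant figure)
Grey → 8 (second significant figure)
Brown → ×10 multiplier
Silver → ±10% tolerance
98 × 10 = 980 Ω
Largest = 980 × (1 + 10/100) = 1078 Ω.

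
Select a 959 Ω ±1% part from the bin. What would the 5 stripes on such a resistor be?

959 Ω = 959 × 10^0.
9 → white
5 → green
9 → white
Multiplier 10^0 → black.
±1% tolerance → brown.

white, green, white, black, brown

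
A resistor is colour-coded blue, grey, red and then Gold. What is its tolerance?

The last band, gold, is the tolerance band.
Gold corresponds to ±5%.

±5%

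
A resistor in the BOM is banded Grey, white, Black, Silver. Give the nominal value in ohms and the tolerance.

Grey → 8 (first significant figure)
White → 9 (second significant figure)
Black → ×1 multiplier
Silver → ±10% tolerance
89 × 1 = 89 Ω

89 Ω ±10%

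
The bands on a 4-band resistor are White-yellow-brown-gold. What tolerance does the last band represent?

The last band, gold, is the tolerance band.
Gold corresponds to ±5%.

±5%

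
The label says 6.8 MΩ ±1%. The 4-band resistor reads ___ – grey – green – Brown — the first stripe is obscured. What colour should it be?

6800000 Ω = 68 × 10^5.
The first band gives digit 6 of the significand, and 6 is blue.

blue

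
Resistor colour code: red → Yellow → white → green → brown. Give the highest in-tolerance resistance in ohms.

Red → 2 (first significant figure)
Yellow → 4 (second significant figure)
White → 9 (third significant figure)
Green → ×10^5 multiplier
Brown → ±1% tolerance
249 × 100000 = 24900000 Ω
Highest = 24900000 × (1 + 1/100) = 25149000 Ω.

25149000 Ω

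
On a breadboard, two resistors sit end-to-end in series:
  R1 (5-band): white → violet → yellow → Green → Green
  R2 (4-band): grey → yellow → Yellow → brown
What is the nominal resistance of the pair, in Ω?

98240000 Ω

R1: white, violet, yellow → 974; green ×10^5 → 97400000 Ω.
R2: grey, yellow → 84; yellow ×10^4 → 840000 Ω.
Series: 97400000 + 840000 = 98240000 Ω.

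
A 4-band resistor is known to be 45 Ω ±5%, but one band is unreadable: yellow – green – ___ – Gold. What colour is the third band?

black

45 Ω = 45 × 10^0.
The third band is the multiplier, 10^0, which is black.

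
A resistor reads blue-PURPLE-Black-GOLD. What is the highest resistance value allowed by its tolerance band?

70.35 Ω

Blue → 6 (first significant figure)
Violet → 7 (second significant figure)
Black → ×1 multiplier
Gold → ±5% tolerance
67 × 1 = 67 Ω
Highest = 67 × (1 + 5/100) = 70.35 Ω.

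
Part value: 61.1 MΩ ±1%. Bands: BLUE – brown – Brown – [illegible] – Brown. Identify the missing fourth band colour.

green

61100000 Ω = 611 × 10^5.
The fourth band is the multiplier, 10^5, which is green.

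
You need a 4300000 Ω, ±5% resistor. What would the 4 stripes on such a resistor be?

4300000 Ω = 43 × 10^5.
4 → yellow
3 → orange
Multiplier 10^5 → green.
±5% tolerance → gold.

yellow, orange, green, gold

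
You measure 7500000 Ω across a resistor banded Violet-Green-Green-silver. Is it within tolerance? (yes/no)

yes

Violet → 7 (first significant figure)
Green → 5 (second significant figure)
Green → ×10^5 multiplier
Silver → ±10% tolerance
75 × 100000 = 7500000 Ω
Allowed range: 6750000 Ω to 8250000 Ω.
7500000 Ω lies inside that range.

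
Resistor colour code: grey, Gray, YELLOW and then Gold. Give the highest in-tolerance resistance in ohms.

924000 Ω

Grey → 8 (first significant figure)
Grey → 8 (second significant figure)
Yellow → ×10^4 multiplier
Gold → ±5% tolerance
88 × 10000 = 880000 Ω
Highest = 880000 × (1 + 5/100) = 924000 Ω.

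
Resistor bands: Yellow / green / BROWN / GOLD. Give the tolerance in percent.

The last band, gold, is the tolerance band.
Gold corresponds to ±5%.

±5%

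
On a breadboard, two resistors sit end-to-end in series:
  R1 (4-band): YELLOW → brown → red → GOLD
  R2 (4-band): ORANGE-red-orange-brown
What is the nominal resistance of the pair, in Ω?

36100 Ω

R1: yellow, brown → 41; red ×10^2 → 4100 Ω.
R2: orange, red → 32; orange ×10^3 → 32000 Ω.
Series: 4100 + 32000 = 36100 Ω.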